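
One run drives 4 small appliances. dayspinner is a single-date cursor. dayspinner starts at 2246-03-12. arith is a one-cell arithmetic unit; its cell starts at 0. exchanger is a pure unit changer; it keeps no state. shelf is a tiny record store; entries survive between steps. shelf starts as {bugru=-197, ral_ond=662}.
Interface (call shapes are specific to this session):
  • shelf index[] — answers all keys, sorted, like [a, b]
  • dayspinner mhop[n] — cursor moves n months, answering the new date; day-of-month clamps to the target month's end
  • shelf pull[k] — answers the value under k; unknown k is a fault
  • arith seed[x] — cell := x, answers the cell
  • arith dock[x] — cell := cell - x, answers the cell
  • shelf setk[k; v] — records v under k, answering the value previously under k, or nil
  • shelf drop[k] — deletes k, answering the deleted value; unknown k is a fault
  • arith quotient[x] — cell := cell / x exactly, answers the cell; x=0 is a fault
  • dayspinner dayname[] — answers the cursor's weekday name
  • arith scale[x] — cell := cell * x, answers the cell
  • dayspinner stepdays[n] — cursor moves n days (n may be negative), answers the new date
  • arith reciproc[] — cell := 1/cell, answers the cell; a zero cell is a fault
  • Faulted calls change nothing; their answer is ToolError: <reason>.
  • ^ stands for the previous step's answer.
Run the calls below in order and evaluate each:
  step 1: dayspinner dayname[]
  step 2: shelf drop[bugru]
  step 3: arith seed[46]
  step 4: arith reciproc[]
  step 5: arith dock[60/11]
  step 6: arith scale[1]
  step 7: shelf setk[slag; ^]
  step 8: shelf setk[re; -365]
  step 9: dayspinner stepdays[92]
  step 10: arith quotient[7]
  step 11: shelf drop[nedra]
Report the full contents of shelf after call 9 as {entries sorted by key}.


I call dayspinner dayname: Thursday.
Next I call shelf drop on k=bugru, giving -197.
Calling arith seed on x=46, giving 46.
I use arith reciproc(), which returns 1/46.
Invoking arith dock on x=60/11, and observe -2749/506.
Then arith scale on x=1, → -2749/506.
Then shelf setk on k=slag, v=^, and observe nil.
I run shelf setk on k=re, v=-365, — result: nil.
Using dayspinner stepdays on n=92, which returns 2246-06-12.
I try arith quotient on x=7: -2749/3542.
I run shelf drop on k=nedra, → ToolError: no such key nedra.

Answer: {ral_ond=662, re=-365, slag=-2749/506}


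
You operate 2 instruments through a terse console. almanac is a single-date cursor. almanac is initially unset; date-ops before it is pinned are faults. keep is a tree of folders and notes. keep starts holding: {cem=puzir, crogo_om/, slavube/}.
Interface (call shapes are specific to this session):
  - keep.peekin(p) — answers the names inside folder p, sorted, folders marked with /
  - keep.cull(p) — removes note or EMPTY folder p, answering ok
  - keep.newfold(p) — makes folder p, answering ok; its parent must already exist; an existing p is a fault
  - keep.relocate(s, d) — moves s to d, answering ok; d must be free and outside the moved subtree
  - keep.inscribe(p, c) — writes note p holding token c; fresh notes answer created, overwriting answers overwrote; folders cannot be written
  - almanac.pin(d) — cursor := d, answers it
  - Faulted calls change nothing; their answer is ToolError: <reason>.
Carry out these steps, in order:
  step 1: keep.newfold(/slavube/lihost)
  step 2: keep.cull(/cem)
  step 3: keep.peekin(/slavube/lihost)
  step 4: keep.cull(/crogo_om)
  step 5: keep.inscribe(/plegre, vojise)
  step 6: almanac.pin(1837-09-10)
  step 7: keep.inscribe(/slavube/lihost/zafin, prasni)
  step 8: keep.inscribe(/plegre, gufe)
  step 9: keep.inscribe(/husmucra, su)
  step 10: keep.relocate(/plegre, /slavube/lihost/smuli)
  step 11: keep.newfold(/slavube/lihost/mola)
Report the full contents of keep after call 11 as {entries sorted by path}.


>>> keep.newfold p='/slavube/lihost'
= ok
>>> keep.cull p='/cem'
= ok
>>> keep.peekin p='/slavube/lihost'
= []
>>> keep.cull p='/crogo_om'
= ok
>>> keep.inscribe p='/plegre' c='vojise'
= created
>>> almanac.pin d='1837-09-10'
= 1837-09-10
>>> keep.inscribe p='/slavube/lihost/zafin' c='prasni'
= created
>>> keep.inscribe p='/plegre' c='gufe'
= overwrote
>>> keep.inscribe p='/husmucra' c='su'
= created
>>> keep.relocate s='/plegre' d='/slavube/lihost/smuli'
= ok
>>> keep.newfold p='/slavube/lihost/mola'
= ok

Answer: {husmucra=su, slavube/, slavube/lihost/, slavube/lihost/mola/, slavube/lihost/smuli=gufe, slavube/lihost/zafin=prasni}


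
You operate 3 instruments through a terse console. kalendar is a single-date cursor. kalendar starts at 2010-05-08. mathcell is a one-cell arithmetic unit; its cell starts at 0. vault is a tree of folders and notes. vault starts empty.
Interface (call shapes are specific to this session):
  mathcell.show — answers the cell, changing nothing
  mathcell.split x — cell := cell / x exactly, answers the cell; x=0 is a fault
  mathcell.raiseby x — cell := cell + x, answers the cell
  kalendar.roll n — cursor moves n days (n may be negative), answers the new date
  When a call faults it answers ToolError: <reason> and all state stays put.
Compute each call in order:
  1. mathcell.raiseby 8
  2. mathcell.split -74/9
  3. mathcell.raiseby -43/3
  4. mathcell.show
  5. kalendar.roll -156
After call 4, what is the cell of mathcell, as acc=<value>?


Answer: acc=-1699/111

Derivation:
CALL mathcell.raiseby[x=8]
RET  8
CALL mathcell.split[x=-74/9]
RET  -36/37
CALL mathcell.raiseby[x=-43/3]
RET  -1699/111
CALL mathcell.show[]
RET  -1699/111
CALL kalendar.roll[n=-156]
RET  2009-12-03


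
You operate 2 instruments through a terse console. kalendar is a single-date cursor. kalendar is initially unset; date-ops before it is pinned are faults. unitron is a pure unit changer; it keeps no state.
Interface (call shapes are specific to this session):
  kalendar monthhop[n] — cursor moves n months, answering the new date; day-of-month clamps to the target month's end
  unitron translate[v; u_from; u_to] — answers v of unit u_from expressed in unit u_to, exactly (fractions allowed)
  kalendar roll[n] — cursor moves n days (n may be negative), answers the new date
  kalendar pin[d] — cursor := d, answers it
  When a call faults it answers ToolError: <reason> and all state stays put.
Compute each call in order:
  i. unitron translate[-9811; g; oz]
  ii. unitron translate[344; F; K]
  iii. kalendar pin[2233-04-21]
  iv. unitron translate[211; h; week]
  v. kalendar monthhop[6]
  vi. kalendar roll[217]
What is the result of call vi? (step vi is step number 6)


> unitron translate v→-9811 u_from→g u_to→oz
= -15697600000/45359237
> unitron translate v→344 u_from→F u_to→K
= 26789/60
> kalendar pin d→2233-04-21
= 2233-04-21
> unitron translate v→211 u_from→h u_to→week
= 211/168
> kalendar monthhop n→6
= 2233-10-21
> kalendar roll n→217
= 2234-05-26

Answer: 2234-05-26


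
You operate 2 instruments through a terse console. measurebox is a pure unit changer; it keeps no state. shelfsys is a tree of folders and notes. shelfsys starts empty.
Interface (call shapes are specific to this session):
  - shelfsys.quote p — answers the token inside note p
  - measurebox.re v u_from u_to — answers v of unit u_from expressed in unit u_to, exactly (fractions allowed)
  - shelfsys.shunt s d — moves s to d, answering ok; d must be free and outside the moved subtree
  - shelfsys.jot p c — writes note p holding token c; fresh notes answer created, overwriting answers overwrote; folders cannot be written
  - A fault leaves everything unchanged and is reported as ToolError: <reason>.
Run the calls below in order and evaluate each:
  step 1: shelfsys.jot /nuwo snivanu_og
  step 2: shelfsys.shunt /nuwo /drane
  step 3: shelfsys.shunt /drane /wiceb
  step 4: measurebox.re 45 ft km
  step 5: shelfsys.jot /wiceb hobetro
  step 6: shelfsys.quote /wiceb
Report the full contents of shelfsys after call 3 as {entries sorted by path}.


Answer: {wiceb=snivanu_og}

Derivation:
Step: jot[p→/nuwo; c→snivanu_og]
Result: created
Step: shunt[s→/nuwo; d→/drane]
Result: ok
Step: shunt[s→/drane; d→/wiceb]
Result: ok
Step: re[v→45; u_from→ft; u_to→km]
Result: 3429/250000
Step: jot[p→/wiceb; c→hobetro]
Result: overwrote
Step: quote[p→/wiceb]
Result: hobetro


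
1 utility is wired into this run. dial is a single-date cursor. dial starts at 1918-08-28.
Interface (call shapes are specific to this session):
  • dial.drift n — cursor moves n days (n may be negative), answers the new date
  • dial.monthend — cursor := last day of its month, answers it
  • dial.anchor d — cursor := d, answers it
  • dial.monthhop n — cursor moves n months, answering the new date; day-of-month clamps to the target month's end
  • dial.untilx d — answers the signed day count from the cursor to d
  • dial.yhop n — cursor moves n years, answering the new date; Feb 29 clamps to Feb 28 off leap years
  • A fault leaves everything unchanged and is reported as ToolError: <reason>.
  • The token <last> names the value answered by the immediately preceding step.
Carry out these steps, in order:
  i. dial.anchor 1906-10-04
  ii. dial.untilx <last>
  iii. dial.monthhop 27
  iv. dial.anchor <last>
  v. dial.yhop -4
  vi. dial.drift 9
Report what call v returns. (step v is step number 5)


Answer: 1905-01-04

Derivation:
! 1. dial.anchor(d: 1906-10-04) => 1906-10-04
! 2. dial.untilx(d: <last>) => 0
! 3. dial.monthhop(n: 27) => 1909-01-04
! 4. dial.anchor(d: <last>) => 1909-01-04
! 5. dial.yhop(n: -4) => 1905-01-04
! 6. dial.drift(n: 9) => 1905-01-13


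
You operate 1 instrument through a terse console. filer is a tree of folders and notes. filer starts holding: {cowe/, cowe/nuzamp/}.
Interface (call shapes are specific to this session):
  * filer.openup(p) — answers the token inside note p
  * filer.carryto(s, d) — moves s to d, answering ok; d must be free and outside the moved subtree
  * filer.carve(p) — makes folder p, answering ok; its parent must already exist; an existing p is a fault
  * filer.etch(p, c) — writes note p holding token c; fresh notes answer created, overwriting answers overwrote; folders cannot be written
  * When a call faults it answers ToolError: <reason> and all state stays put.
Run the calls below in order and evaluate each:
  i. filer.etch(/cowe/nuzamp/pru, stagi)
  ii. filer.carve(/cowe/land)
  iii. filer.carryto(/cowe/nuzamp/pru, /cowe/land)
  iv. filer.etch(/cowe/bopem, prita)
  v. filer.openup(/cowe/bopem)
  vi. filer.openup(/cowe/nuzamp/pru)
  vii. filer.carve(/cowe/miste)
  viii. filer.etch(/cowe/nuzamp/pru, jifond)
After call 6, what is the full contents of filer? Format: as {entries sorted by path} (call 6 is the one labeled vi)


Answer: {cowe/, cowe/bopem=prita, cowe/land/, cowe/nuzamp/, cowe/nuzamp/pru=stagi}

Derivation:
→ etch(/cowe/nuzamp/pru, stagi)
← created
→ carve(/cowe/land)
← ok
→ carryto(/cowe/nuzamp/pru, /cowe/land)
← ToolError: exists
→ etch(/cowe/bopem, prita)
← created
→ openup(/cowe/bopem)
← prita
→ openup(/cowe/nuzamp/pru)
← stagi
→ carve(/cowe/miste)
← ok
→ etch(/cowe/nuzamp/pru, jifond)
← overwrote


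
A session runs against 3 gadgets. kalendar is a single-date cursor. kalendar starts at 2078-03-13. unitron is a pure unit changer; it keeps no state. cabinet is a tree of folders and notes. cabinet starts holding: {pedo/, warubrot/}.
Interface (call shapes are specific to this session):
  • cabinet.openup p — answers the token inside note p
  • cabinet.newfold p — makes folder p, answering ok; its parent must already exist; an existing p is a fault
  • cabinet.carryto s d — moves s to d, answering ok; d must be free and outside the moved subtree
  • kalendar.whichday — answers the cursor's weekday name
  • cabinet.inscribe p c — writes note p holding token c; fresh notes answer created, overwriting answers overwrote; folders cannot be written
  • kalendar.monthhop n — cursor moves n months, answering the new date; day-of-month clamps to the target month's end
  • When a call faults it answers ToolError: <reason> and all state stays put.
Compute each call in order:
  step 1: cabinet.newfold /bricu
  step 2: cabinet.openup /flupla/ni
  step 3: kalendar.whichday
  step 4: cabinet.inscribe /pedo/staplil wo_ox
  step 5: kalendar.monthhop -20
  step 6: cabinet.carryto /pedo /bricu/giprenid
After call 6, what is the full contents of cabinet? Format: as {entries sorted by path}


CALL newfold[p=/bricu]
RET  ok
CALL openup[p=/flupla/ni]
RET  ToolError: not found
CALL whichday[]
RET  Sunday
CALL inscribe[p=/pedo/staplil; c=wo_ox]
RET  created
CALL monthhop[n=-20]
RET  2076-07-13
CALL carryto[s=/pedo; d=/bricu/giprenid]
RET  ok

Answer: {bricu/, bricu/giprenid/, bricu/giprenid/staplil=wo_ox, warubrot/}


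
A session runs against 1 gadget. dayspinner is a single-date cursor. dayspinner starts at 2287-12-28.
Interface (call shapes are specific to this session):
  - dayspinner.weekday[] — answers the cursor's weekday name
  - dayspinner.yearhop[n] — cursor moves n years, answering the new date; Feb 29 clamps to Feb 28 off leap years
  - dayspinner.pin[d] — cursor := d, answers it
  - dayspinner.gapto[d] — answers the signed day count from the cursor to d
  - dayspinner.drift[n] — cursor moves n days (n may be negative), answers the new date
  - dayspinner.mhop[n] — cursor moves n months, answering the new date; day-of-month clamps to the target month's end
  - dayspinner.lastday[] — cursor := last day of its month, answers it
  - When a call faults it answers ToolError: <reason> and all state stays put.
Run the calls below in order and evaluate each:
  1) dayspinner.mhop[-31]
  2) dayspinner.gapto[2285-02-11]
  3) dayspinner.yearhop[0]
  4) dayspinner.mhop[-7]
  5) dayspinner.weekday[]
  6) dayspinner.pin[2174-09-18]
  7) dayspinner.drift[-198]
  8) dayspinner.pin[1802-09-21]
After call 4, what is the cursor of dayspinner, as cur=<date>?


Answer: cur=2284-10-28

Derivation:
-> dayspinner.mhop(-31)
<- 2285-05-28
-> dayspinner.gapto(2285-02-11)
<- -106
-> dayspinner.yearhop(0)
<- 2285-05-28
-> dayspinner.mhop(-7)
<- 2284-10-28
-> dayspinner.weekday()
<- Tuesday
-> dayspinner.pin(2174-09-18)
<- 2174-09-18
-> dayspinner.drift(-198)
<- 2174-03-04
-> dayspinner.pin(1802-09-21)
<- 1802-09-21


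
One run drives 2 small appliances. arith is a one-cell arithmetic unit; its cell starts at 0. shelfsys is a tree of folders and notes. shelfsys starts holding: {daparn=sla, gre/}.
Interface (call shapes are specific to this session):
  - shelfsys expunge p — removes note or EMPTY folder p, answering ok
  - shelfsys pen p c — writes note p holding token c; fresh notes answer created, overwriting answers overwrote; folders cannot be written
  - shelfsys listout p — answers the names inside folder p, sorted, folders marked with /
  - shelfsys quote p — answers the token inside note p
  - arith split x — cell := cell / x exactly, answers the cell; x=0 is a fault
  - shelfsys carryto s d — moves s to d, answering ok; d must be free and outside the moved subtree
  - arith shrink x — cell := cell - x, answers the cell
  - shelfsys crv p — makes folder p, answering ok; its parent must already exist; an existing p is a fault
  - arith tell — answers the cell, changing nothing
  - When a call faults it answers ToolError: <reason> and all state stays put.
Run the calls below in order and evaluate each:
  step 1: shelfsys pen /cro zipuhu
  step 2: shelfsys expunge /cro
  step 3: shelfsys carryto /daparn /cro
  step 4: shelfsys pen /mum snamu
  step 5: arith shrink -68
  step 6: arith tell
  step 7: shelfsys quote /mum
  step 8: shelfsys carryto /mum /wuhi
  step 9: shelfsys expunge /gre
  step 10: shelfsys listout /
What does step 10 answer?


Answer: [cro, wuhi]

Derivation:
[in] shelfsys pen p→/cro c→zipuhu
= created
[in] shelfsys expunge p→/cro
= ok
[in] shelfsys carryto s→/daparn d→/cro
= ok
[in] shelfsys pen p→/mum c→snamu
= created
[in] arith shrink x→-68
= 68
[in] arith tell
= 68
[in] shelfsys quote p→/mum
= snamu
[in] shelfsys carryto s→/mum d→/wuhi
= ok
[in] shelfsys expunge p→/gre
= ok
[in] shelfsys listout p→/
= [cro, wuhi]


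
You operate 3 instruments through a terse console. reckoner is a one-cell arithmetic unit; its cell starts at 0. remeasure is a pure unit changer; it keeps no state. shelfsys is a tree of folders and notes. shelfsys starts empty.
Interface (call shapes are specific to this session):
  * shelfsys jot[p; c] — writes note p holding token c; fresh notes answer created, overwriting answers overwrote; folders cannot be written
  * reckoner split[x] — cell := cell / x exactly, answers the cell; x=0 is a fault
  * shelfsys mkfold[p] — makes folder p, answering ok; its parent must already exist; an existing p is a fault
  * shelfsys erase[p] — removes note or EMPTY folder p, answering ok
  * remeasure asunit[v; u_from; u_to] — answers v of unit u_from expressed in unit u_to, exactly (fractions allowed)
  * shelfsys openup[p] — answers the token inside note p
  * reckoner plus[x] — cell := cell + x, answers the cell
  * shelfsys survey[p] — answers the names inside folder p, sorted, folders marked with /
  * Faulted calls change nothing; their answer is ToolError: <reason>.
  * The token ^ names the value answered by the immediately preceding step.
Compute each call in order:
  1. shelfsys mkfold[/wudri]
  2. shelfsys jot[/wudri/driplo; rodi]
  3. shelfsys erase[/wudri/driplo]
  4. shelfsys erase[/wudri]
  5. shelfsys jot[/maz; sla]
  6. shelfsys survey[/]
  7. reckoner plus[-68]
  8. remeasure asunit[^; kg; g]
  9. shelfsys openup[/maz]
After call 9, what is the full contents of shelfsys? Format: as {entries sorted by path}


Do: shelfsys mkfold[p: /wudri]
See: ok
Do: shelfsys jot[p: /wudri/driplo; c: rodi]
See: created
Do: shelfsys erase[p: /wudri/driplo]
See: ok
Do: shelfsys erase[p: /wudri]
See: ok
Do: shelfsys jot[p: /maz; c: sla]
See: created
Do: shelfsys survey[p: /]
See: [maz]
Do: reckoner plus[x: -68]
See: -68
Do: remeasure asunit[v: ^; u_from: kg; u_to: g]
See: -68000
Do: shelfsys openup[p: /maz]
See: sla

Answer: {maz=sla}


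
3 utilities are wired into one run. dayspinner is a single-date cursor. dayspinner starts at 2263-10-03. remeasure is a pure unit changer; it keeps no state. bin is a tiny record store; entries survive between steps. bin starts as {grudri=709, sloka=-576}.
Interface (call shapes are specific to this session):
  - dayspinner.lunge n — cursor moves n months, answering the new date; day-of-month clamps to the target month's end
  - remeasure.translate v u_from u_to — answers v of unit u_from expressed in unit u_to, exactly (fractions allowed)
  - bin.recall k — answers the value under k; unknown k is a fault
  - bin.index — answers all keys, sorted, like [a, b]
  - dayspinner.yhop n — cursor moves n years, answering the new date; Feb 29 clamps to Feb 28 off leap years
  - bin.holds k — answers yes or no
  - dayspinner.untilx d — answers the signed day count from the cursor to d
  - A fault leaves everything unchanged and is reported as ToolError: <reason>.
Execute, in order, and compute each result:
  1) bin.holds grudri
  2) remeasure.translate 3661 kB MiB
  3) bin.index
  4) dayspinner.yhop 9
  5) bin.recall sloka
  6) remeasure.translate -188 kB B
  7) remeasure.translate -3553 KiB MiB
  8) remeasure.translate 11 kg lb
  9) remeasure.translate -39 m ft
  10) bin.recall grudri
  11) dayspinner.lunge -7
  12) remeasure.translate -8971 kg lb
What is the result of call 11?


[in] holds grudri
:: yes
[in] translate 3661 kB MiB
:: 457625/131072
[in] index
:: [grudri, sloka]
[in] yhop 9
:: 2272-10-03
[in] recall sloka
:: -576
[in] translate -188 kB B
:: -188000
[in] translate -3553 KiB MiB
:: -3553/1024
[in] translate 11 kg lb
:: 100000000/4123567
[in] translate -39 m ft
:: -16250/127
[in] recall grudri
:: 709
[in] lunge -7
:: 2272-03-03
[in] translate -8971 kg lb
:: -897100000000/45359237

Answer: 2272-03-03


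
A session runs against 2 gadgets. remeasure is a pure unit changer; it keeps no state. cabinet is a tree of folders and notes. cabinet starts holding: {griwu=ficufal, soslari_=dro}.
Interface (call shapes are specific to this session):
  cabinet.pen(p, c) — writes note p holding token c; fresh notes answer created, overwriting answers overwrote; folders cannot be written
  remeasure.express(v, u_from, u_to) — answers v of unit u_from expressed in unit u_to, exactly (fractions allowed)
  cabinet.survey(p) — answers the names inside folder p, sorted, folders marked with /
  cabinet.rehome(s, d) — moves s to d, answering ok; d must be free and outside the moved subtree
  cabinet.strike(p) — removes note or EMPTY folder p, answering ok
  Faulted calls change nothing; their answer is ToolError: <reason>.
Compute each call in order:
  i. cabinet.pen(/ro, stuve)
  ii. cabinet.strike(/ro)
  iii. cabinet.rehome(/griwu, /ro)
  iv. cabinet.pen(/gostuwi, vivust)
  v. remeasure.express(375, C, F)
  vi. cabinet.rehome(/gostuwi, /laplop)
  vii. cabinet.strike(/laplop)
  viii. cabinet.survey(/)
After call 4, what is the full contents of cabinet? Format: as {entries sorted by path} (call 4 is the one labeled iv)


Answer: {gostuwi=vivust, ro=ficufal, soslari_=dro}

Derivation:
-> cabinet.pen(/ro, stuve)
<- created
-> cabinet.strike(/ro)
<- ok
-> cabinet.rehome(/griwu, /ro)
<- ok
-> cabinet.pen(/gostuwi, vivust)
<- created
-> remeasure.express(375, C, F)
<- 707
-> cabinet.rehome(/gostuwi, /laplop)
<- ok
-> cabinet.strike(/laplop)
<- ok
-> cabinet.survey(/)
<- [ro, soslari_]


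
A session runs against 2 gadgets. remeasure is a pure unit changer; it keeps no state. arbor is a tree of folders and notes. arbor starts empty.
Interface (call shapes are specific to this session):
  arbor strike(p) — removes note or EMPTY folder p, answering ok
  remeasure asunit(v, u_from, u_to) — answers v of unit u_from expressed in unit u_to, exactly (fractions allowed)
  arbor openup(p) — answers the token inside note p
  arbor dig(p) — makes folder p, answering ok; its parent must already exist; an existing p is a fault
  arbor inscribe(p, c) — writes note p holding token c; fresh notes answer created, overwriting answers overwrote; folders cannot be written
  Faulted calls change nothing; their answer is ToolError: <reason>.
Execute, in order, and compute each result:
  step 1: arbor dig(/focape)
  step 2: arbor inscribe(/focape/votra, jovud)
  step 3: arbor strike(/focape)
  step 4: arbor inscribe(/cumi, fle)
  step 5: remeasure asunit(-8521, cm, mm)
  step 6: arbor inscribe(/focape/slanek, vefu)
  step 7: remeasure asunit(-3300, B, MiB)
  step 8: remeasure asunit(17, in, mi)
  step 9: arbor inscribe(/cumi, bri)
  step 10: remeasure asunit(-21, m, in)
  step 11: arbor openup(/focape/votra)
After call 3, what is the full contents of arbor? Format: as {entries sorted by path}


Answer: {focape/, focape/votra=jovud}

Derivation:
Act: arbor dig[p='/focape']
Obs: ok
Act: arbor inscribe[p='/focape/votra'; c='jovud']
Obs: created
Act: arbor strike[p='/focape']
Obs: ToolError: not empty
Act: arbor inscribe[p='/cumi'; c='fle']
Obs: created
Act: remeasure asunit[v='-8521'; u_from='cm'; u_to='mm']
Obs: -85210
Act: arbor inscribe[p='/focape/slanek'; c='vefu']
Obs: created
Act: remeasure asunit[v='-3300'; u_from='B'; u_to='MiB']
Obs: -825/262144
Act: remeasure asunit[v='17'; u_from='in'; u_to='mi']
Obs: 17/63360
Act: arbor inscribe[p='/cumi'; c='bri']
Obs: overwrote
Act: remeasure asunit[v='-21'; u_from='m'; u_to='in']
Obs: -105000/127
Act: arbor openup[p='/focape/votra']
Obs: jovud


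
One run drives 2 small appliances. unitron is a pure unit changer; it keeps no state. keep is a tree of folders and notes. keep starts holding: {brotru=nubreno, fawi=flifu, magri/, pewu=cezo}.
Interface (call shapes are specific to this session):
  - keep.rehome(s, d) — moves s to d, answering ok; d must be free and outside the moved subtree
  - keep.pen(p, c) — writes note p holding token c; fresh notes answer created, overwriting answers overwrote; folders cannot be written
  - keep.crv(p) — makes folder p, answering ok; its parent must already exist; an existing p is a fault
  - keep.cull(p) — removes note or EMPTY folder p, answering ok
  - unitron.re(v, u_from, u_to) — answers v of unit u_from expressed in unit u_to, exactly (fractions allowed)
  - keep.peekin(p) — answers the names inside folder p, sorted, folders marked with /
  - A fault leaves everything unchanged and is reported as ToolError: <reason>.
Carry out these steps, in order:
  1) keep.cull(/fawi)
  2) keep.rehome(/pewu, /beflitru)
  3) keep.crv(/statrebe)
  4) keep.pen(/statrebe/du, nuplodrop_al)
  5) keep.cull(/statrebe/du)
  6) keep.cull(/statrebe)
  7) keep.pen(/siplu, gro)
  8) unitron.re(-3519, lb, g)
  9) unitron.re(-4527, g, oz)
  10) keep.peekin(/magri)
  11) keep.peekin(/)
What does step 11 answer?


# keep.cull(p='/fawi') -> ok
# keep.rehome(s='/pewu', d='/beflitru') -> ok
# keep.crv(p='/statrebe') -> ok
# keep.pen(p='/statrebe/du', c='nuplodrop_al') -> created
# keep.cull(p='/statrebe/du') -> ok
# keep.cull(p='/statrebe') -> ok
# keep.pen(p='/siplu', c='gro') -> created
# unitron.re(v='-3519', u_from='lb', u_to='g') -> -159619155003/100000
# unitron.re(v='-4527', u_from='g', u_to='oz') -> -7243200000/45359237
# keep.peekin(p='/magri') -> []
# keep.peekin(p='/') -> [beflitru, brotru, magri/, siplu]

Answer: [beflitru, brotru, magri/, siplu]


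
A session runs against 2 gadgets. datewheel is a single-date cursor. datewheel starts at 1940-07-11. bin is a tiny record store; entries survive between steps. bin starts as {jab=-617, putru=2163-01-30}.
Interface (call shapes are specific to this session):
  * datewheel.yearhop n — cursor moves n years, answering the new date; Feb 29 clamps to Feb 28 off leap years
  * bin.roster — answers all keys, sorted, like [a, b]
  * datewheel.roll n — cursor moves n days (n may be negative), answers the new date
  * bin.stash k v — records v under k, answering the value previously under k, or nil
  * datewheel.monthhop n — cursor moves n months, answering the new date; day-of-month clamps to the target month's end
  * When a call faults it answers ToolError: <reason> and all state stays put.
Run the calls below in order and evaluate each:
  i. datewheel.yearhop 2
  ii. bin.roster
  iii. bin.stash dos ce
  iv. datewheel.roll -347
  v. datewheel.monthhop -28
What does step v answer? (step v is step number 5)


Answer: 1939-03-29

Derivation:
>>> datewheel.yearhop n: 2
= 1942-07-11
>>> bin.roster
= [jab, putru]
>>> bin.stash k: dos v: ce
= nil
>>> datewheel.roll n: -347
= 1941-07-29
>>> datewheel.monthhop n: -28
= 1939-03-29


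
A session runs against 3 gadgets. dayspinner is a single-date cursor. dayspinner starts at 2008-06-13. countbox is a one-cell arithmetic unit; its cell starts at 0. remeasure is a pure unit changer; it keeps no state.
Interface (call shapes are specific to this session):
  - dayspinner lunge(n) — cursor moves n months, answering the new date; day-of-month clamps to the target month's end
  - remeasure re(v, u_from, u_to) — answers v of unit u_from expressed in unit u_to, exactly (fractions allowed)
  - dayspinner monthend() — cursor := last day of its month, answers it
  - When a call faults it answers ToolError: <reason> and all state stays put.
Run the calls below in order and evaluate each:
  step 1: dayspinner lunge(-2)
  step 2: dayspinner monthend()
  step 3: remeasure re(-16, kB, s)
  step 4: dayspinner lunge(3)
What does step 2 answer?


Answer: 2008-04-30

Derivation:
> dayspinner lunge n: -2
= 2008-04-13
> dayspinner monthend
= 2008-04-30
> remeasure re v: -16 u_from: kB u_to: s
= ToolError: incompatible units
> dayspinner lunge n: 3
= 2008-07-30


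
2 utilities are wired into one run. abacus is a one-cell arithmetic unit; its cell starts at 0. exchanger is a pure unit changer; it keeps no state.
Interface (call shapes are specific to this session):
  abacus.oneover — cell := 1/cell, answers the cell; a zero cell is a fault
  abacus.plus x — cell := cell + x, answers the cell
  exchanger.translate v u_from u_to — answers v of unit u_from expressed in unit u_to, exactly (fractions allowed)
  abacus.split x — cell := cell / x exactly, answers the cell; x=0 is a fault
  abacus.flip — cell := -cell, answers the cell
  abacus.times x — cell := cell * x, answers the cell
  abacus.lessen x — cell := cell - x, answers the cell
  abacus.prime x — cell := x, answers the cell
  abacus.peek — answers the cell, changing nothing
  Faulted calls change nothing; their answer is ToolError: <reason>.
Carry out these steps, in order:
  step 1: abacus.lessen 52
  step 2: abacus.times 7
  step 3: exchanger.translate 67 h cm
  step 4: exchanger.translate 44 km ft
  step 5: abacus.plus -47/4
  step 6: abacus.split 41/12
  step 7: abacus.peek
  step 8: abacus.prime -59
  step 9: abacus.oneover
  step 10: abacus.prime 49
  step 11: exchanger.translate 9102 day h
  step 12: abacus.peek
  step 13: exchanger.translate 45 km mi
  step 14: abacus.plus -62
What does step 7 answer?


Answer: -4509/41

Derivation:
# 1. abacus.lessen(x→52) : -52
# 2. abacus.times(x→7) : -364
# 3. exchanger.translate(v→67, u_from→h, u_to→cm) : ToolError: incompatible units
# 4. exchanger.translate(v→44, u_from→km, u_to→ft) : 55000000/381
# 5. abacus.plus(x→-47/4) : -1503/4
# 6. abacus.split(x→41/12) : -4509/41
# 7. abacus.peek() : -4509/41
# 8. abacus.prime(x→-59) : -59
# 9. abacus.oneover() : -1/59
# 10. abacus.prime(x→49) : 49
# 11. exchanger.translate(v→9102, u_from→day, u_to→h) : 218448
# 12. abacus.peek() : 49
# 13. exchanger.translate(v→45, u_from→km, u_to→mi) : 78125/2794
# 14. abacus.plus(x→-62) : -13


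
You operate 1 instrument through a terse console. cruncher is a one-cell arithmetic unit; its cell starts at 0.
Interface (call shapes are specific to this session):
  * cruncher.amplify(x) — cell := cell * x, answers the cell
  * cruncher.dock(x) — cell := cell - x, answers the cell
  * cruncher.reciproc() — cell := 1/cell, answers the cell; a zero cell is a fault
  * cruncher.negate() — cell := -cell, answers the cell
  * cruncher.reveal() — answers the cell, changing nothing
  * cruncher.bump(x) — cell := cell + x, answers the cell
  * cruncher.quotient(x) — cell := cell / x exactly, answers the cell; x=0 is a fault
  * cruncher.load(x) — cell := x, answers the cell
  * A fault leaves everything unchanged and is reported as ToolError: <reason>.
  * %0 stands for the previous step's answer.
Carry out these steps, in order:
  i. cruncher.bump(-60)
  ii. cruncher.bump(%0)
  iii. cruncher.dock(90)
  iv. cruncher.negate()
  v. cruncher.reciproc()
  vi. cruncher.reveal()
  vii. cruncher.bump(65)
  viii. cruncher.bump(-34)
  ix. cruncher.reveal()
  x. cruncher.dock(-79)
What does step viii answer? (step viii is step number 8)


==> bump(-60)
<== -60
==> bump(%0)
<== -120
==> dock(90)
<== -210
==> negate()
<== 210
==> reciproc()
<== 1/210
==> reveal()
<== 1/210
==> bump(65)
<== 13651/210
==> bump(-34)
<== 6511/210
==> reveal()
<== 6511/210
==> dock(-79)
<== 23101/210

Answer: 6511/210


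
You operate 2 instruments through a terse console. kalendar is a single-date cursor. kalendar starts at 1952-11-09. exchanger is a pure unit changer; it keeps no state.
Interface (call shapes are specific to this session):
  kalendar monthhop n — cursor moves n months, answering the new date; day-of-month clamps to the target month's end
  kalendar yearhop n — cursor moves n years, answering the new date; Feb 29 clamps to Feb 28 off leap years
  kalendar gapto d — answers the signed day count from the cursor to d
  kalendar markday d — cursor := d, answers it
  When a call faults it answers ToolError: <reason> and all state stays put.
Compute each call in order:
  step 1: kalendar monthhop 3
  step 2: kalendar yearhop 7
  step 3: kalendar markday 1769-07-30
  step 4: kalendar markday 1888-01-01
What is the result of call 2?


Answer: 1960-02-09

Derivation:
> kalendar monthhop n=3
[out] 1953-02-09
> kalendar yearhop n=7
[out] 1960-02-09
> kalendar markday d=1769-07-30
[out] 1769-07-30
> kalendar markday d=1888-01-01
[out] 1888-01-01


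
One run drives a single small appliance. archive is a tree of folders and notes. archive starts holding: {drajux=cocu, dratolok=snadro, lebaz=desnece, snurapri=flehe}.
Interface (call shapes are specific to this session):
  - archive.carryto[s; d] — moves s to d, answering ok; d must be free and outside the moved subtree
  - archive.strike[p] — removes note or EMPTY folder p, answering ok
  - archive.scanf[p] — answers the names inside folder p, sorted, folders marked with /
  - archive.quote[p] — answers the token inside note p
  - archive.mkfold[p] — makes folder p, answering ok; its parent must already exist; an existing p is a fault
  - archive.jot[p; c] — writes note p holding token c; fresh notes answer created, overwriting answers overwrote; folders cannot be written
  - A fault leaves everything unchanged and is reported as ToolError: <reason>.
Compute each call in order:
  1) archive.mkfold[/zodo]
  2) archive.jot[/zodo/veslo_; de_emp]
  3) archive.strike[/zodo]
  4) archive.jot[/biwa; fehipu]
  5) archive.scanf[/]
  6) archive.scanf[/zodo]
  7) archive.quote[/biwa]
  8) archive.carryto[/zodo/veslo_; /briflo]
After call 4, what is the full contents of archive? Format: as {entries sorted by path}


Answer: {biwa=fehipu, drajux=cocu, dratolok=snadro, lebaz=desnece, snurapri=flehe, zodo/, zodo/veslo_=de_emp}

Derivation:
~$ archive.mkfold p='/zodo'
[out] ok
~$ archive.jot p='/zodo/veslo_' c='de_emp'
[out] created
~$ archive.strike p='/zodo'
[out] ToolError: not empty
~$ archive.jot p='/biwa' c='fehipu'
[out] created
~$ archive.scanf p='/'
[out] [biwa, drajux, dratolok, lebaz, snurapri, zodo/]
~$ archive.scanf p='/zodo'
[out] [veslo_]
~$ archive.quote p='/biwa'
[out] fehipu
~$ archive.carryto s='/zodo/veslo_' d='/briflo'
[out] ok


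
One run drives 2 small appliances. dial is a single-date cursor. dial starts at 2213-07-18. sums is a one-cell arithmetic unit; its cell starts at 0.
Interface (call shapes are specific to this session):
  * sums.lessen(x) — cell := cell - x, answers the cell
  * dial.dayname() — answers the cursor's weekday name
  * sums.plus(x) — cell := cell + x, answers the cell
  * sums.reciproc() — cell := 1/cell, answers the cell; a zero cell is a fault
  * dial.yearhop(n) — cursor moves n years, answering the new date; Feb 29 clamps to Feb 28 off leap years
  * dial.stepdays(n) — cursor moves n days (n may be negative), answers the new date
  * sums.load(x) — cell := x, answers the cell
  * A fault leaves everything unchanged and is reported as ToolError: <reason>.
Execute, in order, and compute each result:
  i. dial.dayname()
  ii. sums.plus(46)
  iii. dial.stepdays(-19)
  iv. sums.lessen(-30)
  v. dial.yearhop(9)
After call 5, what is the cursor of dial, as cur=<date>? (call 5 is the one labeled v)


> dial.dayname
  Sunday
> sums.plus x→46
  46
> dial.stepdays n→-19
  2213-06-29
> sums.lessen x→-30
  76
> dial.yearhop n→9
  2222-06-29

Answer: cur=2222-06-29


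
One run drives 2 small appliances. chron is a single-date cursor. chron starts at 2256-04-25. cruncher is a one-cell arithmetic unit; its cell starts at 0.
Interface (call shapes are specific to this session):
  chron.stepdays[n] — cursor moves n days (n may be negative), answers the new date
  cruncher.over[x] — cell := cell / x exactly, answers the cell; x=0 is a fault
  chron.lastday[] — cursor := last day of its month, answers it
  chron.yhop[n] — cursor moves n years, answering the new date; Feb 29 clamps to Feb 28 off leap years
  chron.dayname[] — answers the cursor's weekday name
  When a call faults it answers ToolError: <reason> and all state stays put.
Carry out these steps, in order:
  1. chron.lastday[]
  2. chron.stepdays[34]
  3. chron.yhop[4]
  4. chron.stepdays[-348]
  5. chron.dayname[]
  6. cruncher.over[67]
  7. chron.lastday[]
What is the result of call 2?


Answer: 2256-06-03

Derivation:
I call lastday(), giving 2256-04-30.
I run stepdays using n='34', → 2256-06-03.
Then yhop using n='4', which returns 2260-06-03.
Calling stepdays using n='-348', → 2259-06-21.
Calling dayname(), — result: Tuesday.
I call over using x='67', yielding 0.
I use lastday(): 2259-06-30.


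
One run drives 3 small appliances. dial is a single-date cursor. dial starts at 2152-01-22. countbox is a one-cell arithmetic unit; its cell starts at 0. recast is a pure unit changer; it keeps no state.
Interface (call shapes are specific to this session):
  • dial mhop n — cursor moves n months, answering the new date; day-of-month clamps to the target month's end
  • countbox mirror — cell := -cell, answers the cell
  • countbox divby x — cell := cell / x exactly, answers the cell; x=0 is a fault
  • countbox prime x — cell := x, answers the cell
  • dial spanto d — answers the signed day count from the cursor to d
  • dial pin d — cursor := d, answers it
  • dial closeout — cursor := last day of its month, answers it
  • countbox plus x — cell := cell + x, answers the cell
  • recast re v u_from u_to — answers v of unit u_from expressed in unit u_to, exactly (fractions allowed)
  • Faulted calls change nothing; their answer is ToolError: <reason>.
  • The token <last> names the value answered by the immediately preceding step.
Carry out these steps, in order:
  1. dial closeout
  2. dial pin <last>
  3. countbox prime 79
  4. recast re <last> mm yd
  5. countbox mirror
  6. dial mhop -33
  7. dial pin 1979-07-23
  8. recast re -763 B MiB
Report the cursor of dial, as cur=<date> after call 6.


% dial closeout
  2152-01-31
% dial pin <last>
  2152-01-31
% countbox prime 79
  79
% recast re <last> mm yd
  395/4572
% countbox mirror
  -79
% dial mhop -33
  2149-04-30
% dial pin 1979-07-23
  1979-07-23
% recast re -763 B MiB
  -763/1048576

Answer: cur=2149-04-30


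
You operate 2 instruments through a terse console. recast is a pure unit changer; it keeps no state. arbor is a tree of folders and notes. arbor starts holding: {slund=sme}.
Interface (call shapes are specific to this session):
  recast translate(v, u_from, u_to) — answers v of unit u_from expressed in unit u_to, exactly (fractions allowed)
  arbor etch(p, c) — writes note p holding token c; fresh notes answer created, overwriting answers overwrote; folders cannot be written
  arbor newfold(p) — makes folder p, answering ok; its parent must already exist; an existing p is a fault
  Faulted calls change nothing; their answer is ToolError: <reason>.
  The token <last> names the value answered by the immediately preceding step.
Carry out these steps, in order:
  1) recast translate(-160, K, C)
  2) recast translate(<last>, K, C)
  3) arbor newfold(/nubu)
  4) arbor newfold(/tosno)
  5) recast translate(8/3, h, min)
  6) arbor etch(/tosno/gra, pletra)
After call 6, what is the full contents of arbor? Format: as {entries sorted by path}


Answer: {nubu/, slund=sme, tosno/, tosno/gra=pletra}

Derivation:
Now I run recast translate using v=-160, u_from=K, u_to=C: -8663/20.
Then recast translate using v=<last>, u_from=K, u_to=C, and see -7063/10.
Now I run arbor newfold using p=/nubu, and observe ok.
I run arbor newfold using p=/tosno, giving ok.
Then recast translate using v=8/3, u_from=h, u_to=min: 160.
I call arbor etch using p=/tosno/gra, c=pletra, yielding created.


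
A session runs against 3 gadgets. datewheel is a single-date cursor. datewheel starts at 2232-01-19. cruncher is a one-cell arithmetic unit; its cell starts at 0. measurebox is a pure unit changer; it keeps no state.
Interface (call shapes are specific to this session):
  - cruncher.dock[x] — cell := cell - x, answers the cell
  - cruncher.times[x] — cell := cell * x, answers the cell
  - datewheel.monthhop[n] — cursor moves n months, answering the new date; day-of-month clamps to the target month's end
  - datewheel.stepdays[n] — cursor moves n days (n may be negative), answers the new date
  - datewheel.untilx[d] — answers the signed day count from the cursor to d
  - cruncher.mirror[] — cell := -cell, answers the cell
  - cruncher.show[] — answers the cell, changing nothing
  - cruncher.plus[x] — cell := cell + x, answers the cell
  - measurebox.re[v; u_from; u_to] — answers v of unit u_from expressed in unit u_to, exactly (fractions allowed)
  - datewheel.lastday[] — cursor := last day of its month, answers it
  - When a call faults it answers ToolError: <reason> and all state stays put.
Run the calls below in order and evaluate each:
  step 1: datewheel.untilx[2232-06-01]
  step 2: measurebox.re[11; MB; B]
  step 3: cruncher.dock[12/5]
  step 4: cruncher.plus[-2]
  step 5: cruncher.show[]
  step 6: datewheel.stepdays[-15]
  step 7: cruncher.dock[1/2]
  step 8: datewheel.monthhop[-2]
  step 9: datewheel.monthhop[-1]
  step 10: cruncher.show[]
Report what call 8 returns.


→ datewheel.untilx(d: 2232-06-01)
← 134
→ measurebox.re(v: 11, u_from: MB, u_to: B)
← 11000000
→ cruncher.dock(x: 12/5)
← -12/5
→ cruncher.plus(x: -2)
← -22/5
→ cruncher.show()
← -22/5
→ datewheel.stepdays(n: -15)
← 2232-01-04
→ cruncher.dock(x: 1/2)
← -49/10
→ datewheel.monthhop(n: -2)
← 2231-11-04
→ datewheel.monthhop(n: -1)
← 2231-10-04
→ cruncher.show()
← -49/10

Answer: 2231-11-04
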